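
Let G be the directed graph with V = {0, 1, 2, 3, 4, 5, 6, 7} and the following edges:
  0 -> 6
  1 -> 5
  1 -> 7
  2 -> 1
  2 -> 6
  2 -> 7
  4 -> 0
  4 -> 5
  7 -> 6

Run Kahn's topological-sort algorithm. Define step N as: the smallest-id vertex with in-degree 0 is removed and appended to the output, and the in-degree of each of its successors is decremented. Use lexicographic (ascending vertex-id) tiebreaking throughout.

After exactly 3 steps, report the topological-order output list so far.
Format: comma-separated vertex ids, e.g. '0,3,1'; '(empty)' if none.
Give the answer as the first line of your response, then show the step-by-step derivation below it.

2,1,3

step 1: output 2; order=[2]; indeg=(1,0,0,0,0,2,2,1)
step 2: output 1; order=[2,1]; indeg=(1,0,0,0,0,1,2,0)
step 3: output 3; order=[2,1,3]; indeg=(1,0,0,0,0,1,2,0)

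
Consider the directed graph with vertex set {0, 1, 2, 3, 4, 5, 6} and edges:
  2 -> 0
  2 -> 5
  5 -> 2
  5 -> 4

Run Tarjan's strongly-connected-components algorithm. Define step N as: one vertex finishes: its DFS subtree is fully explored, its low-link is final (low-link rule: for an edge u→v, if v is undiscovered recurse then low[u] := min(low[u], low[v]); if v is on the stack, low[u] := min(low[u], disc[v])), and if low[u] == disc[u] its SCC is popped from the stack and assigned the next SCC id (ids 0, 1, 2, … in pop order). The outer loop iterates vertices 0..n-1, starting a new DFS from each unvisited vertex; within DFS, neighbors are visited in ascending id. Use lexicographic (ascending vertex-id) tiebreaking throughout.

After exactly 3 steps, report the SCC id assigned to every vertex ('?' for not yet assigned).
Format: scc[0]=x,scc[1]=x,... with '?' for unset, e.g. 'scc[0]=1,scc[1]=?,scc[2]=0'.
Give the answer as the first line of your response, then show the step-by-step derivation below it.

scc[0]=0,scc[1]=1,scc[2]=?,scc[3]=?,scc[4]=2,scc[5]=?,scc[6]=?

step 1: low=(low[0]=0,low[1]=?,low[2]=?,low[3]=?,low[4]=?,low[5]=?,low[6]=?); scc=(scc[0]=0,scc[1]=?,scc[2]=?,scc[3]=?,scc[4]=?,scc[5]=?,scc[6]=?)
step 2: low=(low[0]=0,low[1]=1,low[2]=?,low[3]=?,low[4]=?,low[5]=?,low[6]=?); scc=(scc[0]=0,scc[1]=1,scc[2]=?,scc[3]=?,scc[4]=?,scc[5]=?,scc[6]=?)
step 3: low=(low[0]=0,low[1]=1,low[2]=2,low[3]=?,low[4]=4,low[5]=2,low[6]=?); scc=(scc[0]=0,scc[1]=1,scc[2]=?,scc[3]=?,scc[4]=2,scc[5]=?,scc[6]=?)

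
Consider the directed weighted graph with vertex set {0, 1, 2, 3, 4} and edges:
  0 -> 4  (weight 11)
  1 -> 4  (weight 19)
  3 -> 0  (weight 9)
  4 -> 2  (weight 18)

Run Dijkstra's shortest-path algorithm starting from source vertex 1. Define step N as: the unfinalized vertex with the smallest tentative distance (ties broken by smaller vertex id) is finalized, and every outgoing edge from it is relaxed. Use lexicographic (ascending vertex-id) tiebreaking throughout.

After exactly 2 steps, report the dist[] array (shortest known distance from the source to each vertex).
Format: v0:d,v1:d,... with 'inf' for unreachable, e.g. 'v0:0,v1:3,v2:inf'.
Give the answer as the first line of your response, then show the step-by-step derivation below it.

v0:inf,v1:0,v2:37,v3:inf,v4:19

step 1: dist = v0:inf,v1:0,v2:inf,v3:inf,v4:19
step 2: dist = v0:inf,v1:0,v2:37,v3:inf,v4:19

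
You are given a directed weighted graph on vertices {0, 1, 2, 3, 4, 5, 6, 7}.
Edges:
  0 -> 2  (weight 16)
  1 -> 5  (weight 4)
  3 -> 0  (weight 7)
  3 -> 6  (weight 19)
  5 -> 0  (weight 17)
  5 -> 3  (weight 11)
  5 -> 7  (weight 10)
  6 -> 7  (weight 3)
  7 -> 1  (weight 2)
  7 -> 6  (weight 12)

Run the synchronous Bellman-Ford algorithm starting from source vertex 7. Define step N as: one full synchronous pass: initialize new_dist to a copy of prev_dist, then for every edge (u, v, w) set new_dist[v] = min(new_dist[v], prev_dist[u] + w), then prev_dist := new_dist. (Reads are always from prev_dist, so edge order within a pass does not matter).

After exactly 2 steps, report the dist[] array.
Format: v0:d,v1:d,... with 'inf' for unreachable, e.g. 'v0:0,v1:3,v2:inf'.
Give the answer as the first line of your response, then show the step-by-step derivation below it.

v0:inf,v1:2,v2:inf,v3:inf,v4:inf,v5:6,v6:12,v7:0

step 1: dist = v0:inf,v1:2,v2:inf,v3:inf,v4:inf,v5:inf,v6:12,v7:0
step 2: dist = v0:inf,v1:2,v2:inf,v3:inf,v4:inf,v5:6,v6:12,v7:0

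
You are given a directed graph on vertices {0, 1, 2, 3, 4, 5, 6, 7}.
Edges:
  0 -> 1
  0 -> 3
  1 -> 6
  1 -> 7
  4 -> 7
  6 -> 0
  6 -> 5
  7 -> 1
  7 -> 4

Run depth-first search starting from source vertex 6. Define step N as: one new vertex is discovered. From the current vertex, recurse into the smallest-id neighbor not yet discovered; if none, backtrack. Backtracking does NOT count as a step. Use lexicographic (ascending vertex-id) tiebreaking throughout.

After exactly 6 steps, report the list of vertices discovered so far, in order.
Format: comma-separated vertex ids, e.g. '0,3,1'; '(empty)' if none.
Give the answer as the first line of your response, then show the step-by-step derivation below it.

6,0,1,7,4,3

step 1: discover 6; path=6; order=6
step 2: discover 0; path=6>0; order=6,0
step 3: discover 1; path=6>0>1; order=6,0,1
step 4: discover 7; path=6>0>1>7; order=6,0,1,7
step 5: discover 4; path=6>0>1>7>4; order=6,0,1,7,4
step 6: discover 3; path=6>0>3; order=6,0,1,7,4,3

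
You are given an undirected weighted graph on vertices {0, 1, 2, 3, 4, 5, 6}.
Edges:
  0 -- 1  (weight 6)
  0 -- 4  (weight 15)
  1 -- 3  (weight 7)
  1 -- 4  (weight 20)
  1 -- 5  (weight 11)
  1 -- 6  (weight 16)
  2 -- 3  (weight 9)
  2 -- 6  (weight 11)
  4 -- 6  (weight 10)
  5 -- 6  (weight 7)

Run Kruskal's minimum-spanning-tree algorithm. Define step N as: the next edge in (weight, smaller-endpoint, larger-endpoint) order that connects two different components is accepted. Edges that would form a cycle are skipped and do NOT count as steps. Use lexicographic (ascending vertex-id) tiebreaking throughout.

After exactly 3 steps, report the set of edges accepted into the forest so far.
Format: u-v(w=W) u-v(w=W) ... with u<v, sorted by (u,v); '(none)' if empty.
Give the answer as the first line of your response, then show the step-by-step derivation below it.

0-1(w=6) 1-3(w=7) 5-6(w=7)

step 1: add edge 0-1 (w=6); MST = {0-1(w=6)}
step 2: add edge 1-3 (w=7); MST = {0-1(w=6) 1-3(w=7)}
step 3: add edge 5-6 (w=7); MST = {0-1(w=6) 1-3(w=7) 5-6(w=7)}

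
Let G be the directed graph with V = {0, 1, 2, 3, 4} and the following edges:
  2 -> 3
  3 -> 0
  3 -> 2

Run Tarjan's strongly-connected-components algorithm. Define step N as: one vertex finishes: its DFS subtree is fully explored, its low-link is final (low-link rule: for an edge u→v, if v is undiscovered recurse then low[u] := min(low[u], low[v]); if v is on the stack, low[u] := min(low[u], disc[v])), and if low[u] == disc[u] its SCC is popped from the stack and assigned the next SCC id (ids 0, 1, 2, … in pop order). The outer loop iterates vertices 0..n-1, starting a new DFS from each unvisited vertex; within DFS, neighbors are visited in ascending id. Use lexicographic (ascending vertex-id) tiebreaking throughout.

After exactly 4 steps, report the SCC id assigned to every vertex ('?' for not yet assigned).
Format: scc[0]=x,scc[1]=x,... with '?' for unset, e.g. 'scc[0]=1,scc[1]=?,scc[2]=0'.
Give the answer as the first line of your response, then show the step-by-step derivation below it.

scc[0]=0,scc[1]=1,scc[2]=2,scc[3]=2,scc[4]=?

step 1: low=(low[0]=0,low[1]=?,low[2]=?,low[3]=?,low[4]=?); scc=(scc[0]=0,scc[1]=?,scc[2]=?,scc[3]=?,scc[4]=?)
step 2: low=(low[0]=0,low[1]=1,low[2]=?,low[3]=?,low[4]=?); scc=(scc[0]=0,scc[1]=1,scc[2]=?,scc[3]=?,scc[4]=?)
step 3: low=(low[0]=0,low[1]=1,low[2]=2,low[3]=2,low[4]=?); scc=(scc[0]=0,scc[1]=1,scc[2]=?,scc[3]=?,scc[4]=?)
step 4: low=(low[0]=0,low[1]=1,low[2]=2,low[3]=2,low[4]=?); scc=(scc[0]=0,scc[1]=1,scc[2]=2,scc[3]=2,scc[4]=?)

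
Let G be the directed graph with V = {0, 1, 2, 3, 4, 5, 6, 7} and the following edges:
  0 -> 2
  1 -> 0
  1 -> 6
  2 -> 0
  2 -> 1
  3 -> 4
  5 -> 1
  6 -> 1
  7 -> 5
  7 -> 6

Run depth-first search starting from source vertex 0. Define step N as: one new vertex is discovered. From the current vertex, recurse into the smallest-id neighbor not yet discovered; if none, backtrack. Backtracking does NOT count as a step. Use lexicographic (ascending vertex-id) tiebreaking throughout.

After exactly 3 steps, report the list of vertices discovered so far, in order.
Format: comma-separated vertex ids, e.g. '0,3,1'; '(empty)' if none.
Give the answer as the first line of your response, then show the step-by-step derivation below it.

0,2,1

step 1: discover 0; path=0; order=0
step 2: discover 2; path=0>2; order=0,2
step 3: discover 1; path=0>2>1; order=0,2,1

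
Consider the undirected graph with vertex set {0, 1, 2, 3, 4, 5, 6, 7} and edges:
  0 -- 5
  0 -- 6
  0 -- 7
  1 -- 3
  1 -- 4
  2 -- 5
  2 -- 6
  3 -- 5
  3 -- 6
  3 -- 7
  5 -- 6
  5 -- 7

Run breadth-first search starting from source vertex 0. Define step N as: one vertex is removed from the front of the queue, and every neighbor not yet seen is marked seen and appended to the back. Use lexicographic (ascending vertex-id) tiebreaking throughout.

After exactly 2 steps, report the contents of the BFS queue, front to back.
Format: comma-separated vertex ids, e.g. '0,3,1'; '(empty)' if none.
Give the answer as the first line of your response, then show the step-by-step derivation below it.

6,7,2,3

step 1: dequeue 0; queue=[5,6,7]; order=0
step 2: dequeue 5; queue=[6,7,2,3]; order=0,5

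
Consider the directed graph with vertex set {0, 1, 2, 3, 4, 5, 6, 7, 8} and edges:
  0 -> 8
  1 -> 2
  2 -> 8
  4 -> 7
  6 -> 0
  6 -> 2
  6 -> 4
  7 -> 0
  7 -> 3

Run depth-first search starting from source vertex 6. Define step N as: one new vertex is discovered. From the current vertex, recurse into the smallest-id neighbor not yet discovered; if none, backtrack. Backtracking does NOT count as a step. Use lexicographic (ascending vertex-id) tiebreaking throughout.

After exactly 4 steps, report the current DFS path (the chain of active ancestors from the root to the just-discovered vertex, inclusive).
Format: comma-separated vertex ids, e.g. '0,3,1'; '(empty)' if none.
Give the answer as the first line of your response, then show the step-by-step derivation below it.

6,2

step 1: discover 6; path=6; order=6
step 2: discover 0; path=6>0; order=6,0
step 3: discover 8; path=6>0>8; order=6,0,8
step 4: discover 2; path=6>2; order=6,0,8,2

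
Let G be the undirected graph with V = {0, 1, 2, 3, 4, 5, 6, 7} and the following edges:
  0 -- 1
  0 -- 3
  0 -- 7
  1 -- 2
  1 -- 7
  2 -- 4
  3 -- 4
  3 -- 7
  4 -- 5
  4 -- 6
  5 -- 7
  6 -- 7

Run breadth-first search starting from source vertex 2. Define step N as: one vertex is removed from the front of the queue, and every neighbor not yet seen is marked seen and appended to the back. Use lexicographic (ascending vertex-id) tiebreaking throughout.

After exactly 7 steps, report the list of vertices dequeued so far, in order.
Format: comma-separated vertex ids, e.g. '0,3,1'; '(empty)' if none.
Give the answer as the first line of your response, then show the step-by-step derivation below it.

2,1,4,0,7,3,5

step 1: dequeue 2; queue=[1,4]; order=2
step 2: dequeue 1; queue=[4,0,7]; order=2,1
step 3: dequeue 4; queue=[0,7,3,5,6]; order=2,1,4
step 4: dequeue 0; queue=[7,3,5,6]; order=2,1,4,0
step 5: dequeue 7; queue=[3,5,6]; order=2,1,4,0,7
step 6: dequeue 3; queue=[5,6]; order=2,1,4,0,7,3
step 7: dequeue 5; queue=[6]; order=2,1,4,0,7,3,5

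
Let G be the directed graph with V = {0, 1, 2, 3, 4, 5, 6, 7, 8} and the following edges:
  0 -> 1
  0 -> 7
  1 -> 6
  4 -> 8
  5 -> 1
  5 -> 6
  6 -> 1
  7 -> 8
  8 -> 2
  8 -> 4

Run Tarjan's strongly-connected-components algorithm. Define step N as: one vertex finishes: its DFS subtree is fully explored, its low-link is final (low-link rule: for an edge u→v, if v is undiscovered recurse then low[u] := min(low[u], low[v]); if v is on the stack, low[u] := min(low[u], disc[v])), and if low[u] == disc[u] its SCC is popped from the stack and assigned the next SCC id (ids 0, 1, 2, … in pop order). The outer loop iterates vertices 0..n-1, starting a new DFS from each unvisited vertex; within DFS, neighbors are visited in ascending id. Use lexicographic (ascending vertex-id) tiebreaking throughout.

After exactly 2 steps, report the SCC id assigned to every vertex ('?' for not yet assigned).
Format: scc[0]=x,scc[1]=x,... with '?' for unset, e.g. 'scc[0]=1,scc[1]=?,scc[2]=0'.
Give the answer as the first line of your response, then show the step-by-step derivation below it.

scc[0]=?,scc[1]=0,scc[2]=?,scc[3]=?,scc[4]=?,scc[5]=?,scc[6]=0,scc[7]=?,scc[8]=?

step 1: low=(low[0]=0,low[1]=1,low[2]=?,low[3]=?,low[4]=?,low[5]=?,low[6]=1,low[7]=?,low[8]=?); scc=(scc[0]=?,scc[1]=?,scc[2]=?,scc[3]=?,scc[4]=?,scc[5]=?,scc[6]=?,scc[7]=?,scc[8]=?)
step 2: low=(low[0]=0,low[1]=1,low[2]=?,low[3]=?,low[4]=?,low[5]=?,low[6]=1,low[7]=?,low[8]=?); scc=(scc[0]=?,scc[1]=0,scc[2]=?,scc[3]=?,scc[4]=?,scc[5]=?,scc[6]=0,scc[7]=?,scc[8]=?)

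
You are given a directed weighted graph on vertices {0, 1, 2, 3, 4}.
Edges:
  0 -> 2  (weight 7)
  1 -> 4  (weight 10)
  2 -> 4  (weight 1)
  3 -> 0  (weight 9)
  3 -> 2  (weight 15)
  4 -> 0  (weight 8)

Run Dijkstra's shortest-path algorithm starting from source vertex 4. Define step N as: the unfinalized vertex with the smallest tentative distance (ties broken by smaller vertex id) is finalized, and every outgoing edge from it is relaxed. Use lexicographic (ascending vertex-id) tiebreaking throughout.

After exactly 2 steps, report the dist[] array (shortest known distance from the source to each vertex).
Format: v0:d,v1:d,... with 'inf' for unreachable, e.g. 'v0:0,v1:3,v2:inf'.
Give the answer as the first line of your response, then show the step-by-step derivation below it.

v0:8,v1:inf,v2:15,v3:inf,v4:0

step 1: dist = v0:8,v1:inf,v2:inf,v3:inf,v4:0
step 2: dist = v0:8,v1:inf,v2:15,v3:inf,v4:0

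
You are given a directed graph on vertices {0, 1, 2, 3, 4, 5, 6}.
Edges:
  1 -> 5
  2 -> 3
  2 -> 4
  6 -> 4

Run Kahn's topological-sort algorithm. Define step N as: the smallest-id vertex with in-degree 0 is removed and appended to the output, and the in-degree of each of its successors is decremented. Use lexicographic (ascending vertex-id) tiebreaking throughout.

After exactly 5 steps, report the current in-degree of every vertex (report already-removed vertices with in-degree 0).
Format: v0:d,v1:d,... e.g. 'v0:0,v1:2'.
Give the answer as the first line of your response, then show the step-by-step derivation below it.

v0:0,v1:0,v2:0,v3:0,v4:1,v5:0,v6:0

step 1: output 0; order=[0]; indeg=(0,0,0,1,2,1,0)
step 2: output 1; order=[0,1]; indeg=(0,0,0,1,2,0,0)
step 3: output 2; order=[0,1,2]; indeg=(0,0,0,0,1,0,0)
step 4: output 3; order=[0,1,2,3]; indeg=(0,0,0,0,1,0,0)
step 5: output 5; order=[0,1,2,3,5]; indeg=(0,0,0,0,1,0,0)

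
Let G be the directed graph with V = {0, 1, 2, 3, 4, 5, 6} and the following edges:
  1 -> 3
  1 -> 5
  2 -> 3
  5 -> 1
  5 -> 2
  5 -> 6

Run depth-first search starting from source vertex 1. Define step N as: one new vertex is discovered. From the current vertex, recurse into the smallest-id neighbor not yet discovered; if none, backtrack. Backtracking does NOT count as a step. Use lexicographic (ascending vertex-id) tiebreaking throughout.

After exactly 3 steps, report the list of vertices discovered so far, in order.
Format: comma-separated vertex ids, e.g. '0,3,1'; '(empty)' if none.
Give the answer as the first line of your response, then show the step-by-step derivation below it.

1,3,5

step 1: discover 1; path=1; order=1
step 2: discover 3; path=1>3; order=1,3
step 3: discover 5; path=1>5; order=1,3,5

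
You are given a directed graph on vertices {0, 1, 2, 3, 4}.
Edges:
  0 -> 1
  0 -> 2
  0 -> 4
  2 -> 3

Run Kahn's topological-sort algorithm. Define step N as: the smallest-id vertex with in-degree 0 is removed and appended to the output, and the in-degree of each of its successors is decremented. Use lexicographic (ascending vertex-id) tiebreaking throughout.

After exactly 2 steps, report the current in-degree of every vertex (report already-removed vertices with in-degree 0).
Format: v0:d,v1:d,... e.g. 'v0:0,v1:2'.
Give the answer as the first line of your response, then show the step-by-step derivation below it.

v0:0,v1:0,v2:0,v3:1,v4:0

step 1: output 0; order=[0]; indeg=(0,0,0,1,0)
step 2: output 1; order=[0,1]; indeg=(0,0,0,1,0)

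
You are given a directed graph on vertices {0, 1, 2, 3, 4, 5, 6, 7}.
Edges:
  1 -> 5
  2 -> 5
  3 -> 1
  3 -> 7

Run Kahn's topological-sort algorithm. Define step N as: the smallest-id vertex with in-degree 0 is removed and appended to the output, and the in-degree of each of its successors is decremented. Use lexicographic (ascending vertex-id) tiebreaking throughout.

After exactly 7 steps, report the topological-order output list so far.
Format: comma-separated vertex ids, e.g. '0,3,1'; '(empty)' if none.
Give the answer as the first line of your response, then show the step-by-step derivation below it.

0,2,3,1,4,5,6

step 1: output 0; order=[0]; indeg=(0,1,0,0,0,2,0,1)
step 2: output 2; order=[0,2]; indeg=(0,1,0,0,0,1,0,1)
step 3: output 3; order=[0,2,3]; indeg=(0,0,0,0,0,1,0,0)
step 4: output 1; order=[0,2,3,1]; indeg=(0,0,0,0,0,0,0,0)
step 5: output 4; order=[0,2,3,1,4]; indeg=(0,0,0,0,0,0,0,0)
step 6: output 5; order=[0,2,3,1,4,5]; indeg=(0,0,0,0,0,0,0,0)
step 7: output 6; order=[0,2,3,1,4,5,6]; indeg=(0,0,0,0,0,0,0,0)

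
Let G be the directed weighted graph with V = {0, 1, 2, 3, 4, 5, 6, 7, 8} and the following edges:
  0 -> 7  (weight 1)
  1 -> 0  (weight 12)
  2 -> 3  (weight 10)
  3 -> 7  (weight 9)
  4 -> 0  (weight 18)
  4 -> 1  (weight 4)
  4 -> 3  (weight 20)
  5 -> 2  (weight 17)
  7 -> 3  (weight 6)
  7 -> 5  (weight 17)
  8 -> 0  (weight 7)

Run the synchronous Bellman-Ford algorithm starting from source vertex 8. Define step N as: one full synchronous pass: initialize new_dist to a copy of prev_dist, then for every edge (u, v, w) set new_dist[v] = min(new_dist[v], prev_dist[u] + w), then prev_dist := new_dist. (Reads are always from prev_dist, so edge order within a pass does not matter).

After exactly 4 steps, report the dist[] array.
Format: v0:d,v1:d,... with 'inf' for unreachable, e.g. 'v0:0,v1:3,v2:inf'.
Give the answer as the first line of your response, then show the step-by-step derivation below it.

v0:7,v1:inf,v2:42,v3:14,v4:inf,v5:25,v6:inf,v7:8,v8:0

step 1: dist = v0:7,v1:inf,v2:inf,v3:inf,v4:inf,v5:inf,v6:inf,v7:inf,v8:0
step 2: dist = v0:7,v1:inf,v2:inf,v3:inf,v4:inf,v5:inf,v6:inf,v7:8,v8:0
step 3: dist = v0:7,v1:inf,v2:inf,v3:14,v4:inf,v5:25,v6:inf,v7:8,v8:0
step 4: dist = v0:7,v1:inf,v2:42,v3:14,v4:inf,v5:25,v6:inf,v7:8,v8:0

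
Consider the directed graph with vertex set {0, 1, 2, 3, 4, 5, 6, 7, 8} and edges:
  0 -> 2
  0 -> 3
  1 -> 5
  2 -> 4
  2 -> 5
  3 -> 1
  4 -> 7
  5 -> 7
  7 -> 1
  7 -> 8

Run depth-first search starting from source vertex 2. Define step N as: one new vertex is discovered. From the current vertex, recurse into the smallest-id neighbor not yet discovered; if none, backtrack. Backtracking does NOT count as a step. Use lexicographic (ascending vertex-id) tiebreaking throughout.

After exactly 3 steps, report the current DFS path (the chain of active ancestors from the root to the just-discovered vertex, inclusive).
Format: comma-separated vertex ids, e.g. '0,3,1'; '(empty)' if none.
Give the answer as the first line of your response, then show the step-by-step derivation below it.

2,4,7

step 1: discover 2; path=2; order=2
step 2: discover 4; path=2>4; order=2,4
step 3: discover 7; path=2>4>7; order=2,4,7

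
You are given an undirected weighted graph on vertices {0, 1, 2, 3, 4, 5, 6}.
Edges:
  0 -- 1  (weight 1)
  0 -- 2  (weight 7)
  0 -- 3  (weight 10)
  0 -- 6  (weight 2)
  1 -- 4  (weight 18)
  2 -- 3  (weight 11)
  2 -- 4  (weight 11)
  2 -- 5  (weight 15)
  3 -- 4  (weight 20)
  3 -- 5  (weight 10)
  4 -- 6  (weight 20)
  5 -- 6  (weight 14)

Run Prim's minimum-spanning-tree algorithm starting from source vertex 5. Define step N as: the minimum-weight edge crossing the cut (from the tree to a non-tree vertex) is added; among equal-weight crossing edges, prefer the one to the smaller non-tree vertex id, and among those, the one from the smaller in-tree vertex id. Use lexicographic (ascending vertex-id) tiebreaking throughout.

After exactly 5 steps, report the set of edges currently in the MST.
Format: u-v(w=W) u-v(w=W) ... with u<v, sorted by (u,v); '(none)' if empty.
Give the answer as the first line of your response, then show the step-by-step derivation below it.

0-1(w=1) 0-2(w=7) 0-3(w=10) 0-6(w=2) 3-5(w=10)

step 1: add edge 3-5 (w=10); MST = {3-5(w=10)}
step 2: add edge 0-3 (w=10); MST = {0-3(w=10) 3-5(w=10)}
step 3: add edge 0-1 (w=1); MST = {0-1(w=1) 0-3(w=10) 3-5(w=10)}
step 4: add edge 0-6 (w=2); MST = {0-1(w=1) 0-3(w=10) 0-6(w=2) 3-5(w=10)}
step 5: add edge 0-2 (w=7); MST = {0-1(w=1) 0-2(w=7) 0-3(w=10) 0-6(w=2) 3-5(w=10)}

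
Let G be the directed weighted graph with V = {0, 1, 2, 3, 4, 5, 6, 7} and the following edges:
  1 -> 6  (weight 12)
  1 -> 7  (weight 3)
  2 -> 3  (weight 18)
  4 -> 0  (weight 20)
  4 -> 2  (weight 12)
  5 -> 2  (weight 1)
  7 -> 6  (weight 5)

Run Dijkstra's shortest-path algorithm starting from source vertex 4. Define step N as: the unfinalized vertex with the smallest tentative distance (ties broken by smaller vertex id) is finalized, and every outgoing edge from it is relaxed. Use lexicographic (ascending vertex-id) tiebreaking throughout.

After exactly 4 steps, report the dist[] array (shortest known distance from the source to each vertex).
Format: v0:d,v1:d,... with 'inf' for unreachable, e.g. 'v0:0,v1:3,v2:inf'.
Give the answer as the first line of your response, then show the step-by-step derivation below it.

v0:20,v1:inf,v2:12,v3:30,v4:0,v5:inf,v6:inf,v7:inf

step 1: dist = v0:20,v1:inf,v2:12,v3:inf,v4:0,v5:inf,v6:inf,v7:inf
step 2: dist = v0:20,v1:inf,v2:12,v3:30,v4:0,v5:inf,v6:inf,v7:inf
step 3: dist = v0:20,v1:inf,v2:12,v3:30,v4:0,v5:inf,v6:inf,v7:inf
step 4: dist = v0:20,v1:inf,v2:12,v3:30,v4:0,v5:inf,v6:inf,v7:inf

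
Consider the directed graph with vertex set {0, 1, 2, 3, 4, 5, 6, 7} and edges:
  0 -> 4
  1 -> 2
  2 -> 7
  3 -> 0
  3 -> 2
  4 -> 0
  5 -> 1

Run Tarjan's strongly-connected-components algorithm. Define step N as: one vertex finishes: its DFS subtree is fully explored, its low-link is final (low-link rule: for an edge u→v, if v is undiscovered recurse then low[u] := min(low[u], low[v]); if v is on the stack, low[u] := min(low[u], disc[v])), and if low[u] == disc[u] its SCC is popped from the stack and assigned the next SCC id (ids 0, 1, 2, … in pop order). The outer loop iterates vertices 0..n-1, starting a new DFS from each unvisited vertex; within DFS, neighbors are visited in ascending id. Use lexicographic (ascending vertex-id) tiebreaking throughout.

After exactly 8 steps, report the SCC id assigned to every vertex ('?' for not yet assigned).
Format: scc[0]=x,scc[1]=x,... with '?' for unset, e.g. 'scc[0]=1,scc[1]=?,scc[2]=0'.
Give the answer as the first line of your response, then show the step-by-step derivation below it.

scc[0]=0,scc[1]=3,scc[2]=2,scc[3]=4,scc[4]=0,scc[5]=5,scc[6]=6,scc[7]=1

step 1: low=(low[0]=0,low[1]=?,low[2]=?,low[3]=?,low[4]=0,low[5]=?,low[6]=?,low[7]=?); scc=(scc[0]=?,scc[1]=?,scc[2]=?,scc[3]=?,scc[4]=?,scc[5]=?,scc[6]=?,scc[7]=?)
step 2: low=(low[0]=0,low[1]=?,low[2]=?,low[3]=?,low[4]=0,low[5]=?,low[6]=?,low[7]=?); scc=(scc[0]=0,scc[1]=?,scc[2]=?,scc[3]=?,scc[4]=0,scc[5]=?,scc[6]=?,scc[7]=?)
step 3: low=(low[0]=0,low[1]=2,low[2]=3,low[3]=?,low[4]=0,low[5]=?,low[6]=?,low[7]=4); scc=(scc[0]=0,scc[1]=?,scc[2]=?,scc[3]=?,scc[4]=0,scc[5]=?,scc[6]=?,scc[7]=1)
step 4: low=(low[0]=0,low[1]=2,low[2]=3,low[3]=?,low[4]=0,low[5]=?,low[6]=?,low[7]=4); scc=(scc[0]=0,scc[1]=?,scc[2]=2,scc[3]=?,scc[4]=0,scc[5]=?,scc[6]=?,scc[7]=1)
step 5: low=(low[0]=0,low[1]=2,low[2]=3,low[3]=?,low[4]=0,low[5]=?,low[6]=?,low[7]=4); scc=(scc[0]=0,scc[1]=3,scc[2]=2,scc[3]=?,scc[4]=0,scc[5]=?,scc[6]=?,scc[7]=1)
step 6: low=(low[0]=0,low[1]=2,low[2]=3,low[3]=5,low[4]=0,low[5]=?,low[6]=?,low[7]=4); scc=(scc[0]=0,scc[1]=3,scc[2]=2,scc[3]=4,scc[4]=0,scc[5]=?,scc[6]=?,scc[7]=1)
step 7: low=(low[0]=0,low[1]=2,low[2]=3,low[3]=5,low[4]=0,low[5]=6,low[6]=?,low[7]=4); scc=(scc[0]=0,scc[1]=3,scc[2]=2,scc[3]=4,scc[4]=0,scc[5]=5,scc[6]=?,scc[7]=1)
step 8: low=(low[0]=0,low[1]=2,low[2]=3,low[3]=5,low[4]=0,low[5]=6,low[6]=7,low[7]=4); scc=(scc[0]=0,scc[1]=3,scc[2]=2,scc[3]=4,scc[4]=0,scc[5]=5,scc[6]=6,scc[7]=1)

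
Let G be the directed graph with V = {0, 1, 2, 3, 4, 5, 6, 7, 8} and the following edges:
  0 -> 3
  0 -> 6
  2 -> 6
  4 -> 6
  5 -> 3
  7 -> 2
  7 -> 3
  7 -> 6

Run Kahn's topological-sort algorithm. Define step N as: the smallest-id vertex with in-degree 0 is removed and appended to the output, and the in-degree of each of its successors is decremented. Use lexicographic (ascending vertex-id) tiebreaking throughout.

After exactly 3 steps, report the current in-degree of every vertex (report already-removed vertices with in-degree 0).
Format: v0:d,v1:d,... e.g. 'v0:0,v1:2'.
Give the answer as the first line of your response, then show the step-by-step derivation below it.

v0:0,v1:0,v2:1,v3:2,v4:0,v5:0,v6:2,v7:0,v8:0

step 1: output 0; order=[0]; indeg=(0,0,1,2,0,0,3,0,0)
step 2: output 1; order=[0,1]; indeg=(0,0,1,2,0,0,3,0,0)
step 3: output 4; order=[0,1,4]; indeg=(0,0,1,2,0,0,2,0,0)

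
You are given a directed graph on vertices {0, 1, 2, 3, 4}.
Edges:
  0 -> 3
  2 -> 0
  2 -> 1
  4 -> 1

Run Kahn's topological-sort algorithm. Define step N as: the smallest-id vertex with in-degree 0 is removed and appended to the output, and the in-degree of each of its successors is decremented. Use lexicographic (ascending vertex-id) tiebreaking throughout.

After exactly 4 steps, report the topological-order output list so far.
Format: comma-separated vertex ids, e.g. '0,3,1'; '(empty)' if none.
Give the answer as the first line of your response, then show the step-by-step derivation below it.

2,0,3,4

step 1: output 2; order=[2]; indeg=(0,1,0,1,0)
step 2: output 0; order=[2,0]; indeg=(0,1,0,0,0)
step 3: output 3; order=[2,0,3]; indeg=(0,1,0,0,0)
step 4: output 4; order=[2,0,3,4]; indeg=(0,0,0,0,0)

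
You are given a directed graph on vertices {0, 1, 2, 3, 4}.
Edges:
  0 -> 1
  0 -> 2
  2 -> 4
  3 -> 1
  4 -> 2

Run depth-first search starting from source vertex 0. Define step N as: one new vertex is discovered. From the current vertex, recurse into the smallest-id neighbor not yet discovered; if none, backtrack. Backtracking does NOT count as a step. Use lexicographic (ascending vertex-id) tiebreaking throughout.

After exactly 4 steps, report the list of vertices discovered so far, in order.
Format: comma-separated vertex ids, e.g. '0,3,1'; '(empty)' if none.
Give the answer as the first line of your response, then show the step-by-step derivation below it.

0,1,2,4

step 1: discover 0; path=0; order=0
step 2: discover 1; path=0>1; order=0,1
step 3: discover 2; path=0>2; order=0,1,2
step 4: discover 4; path=0>2>4; order=0,1,2,4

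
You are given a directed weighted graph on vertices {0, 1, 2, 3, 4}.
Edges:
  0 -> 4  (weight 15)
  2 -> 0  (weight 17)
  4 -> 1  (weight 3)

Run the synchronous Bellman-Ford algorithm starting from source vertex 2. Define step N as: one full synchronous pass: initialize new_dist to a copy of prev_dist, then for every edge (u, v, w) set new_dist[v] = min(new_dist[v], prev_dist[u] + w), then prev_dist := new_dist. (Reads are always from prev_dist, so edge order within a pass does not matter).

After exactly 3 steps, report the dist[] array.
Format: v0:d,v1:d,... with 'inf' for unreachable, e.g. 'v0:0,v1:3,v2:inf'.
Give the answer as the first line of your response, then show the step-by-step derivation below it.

v0:17,v1:35,v2:0,v3:inf,v4:32

step 1: dist = v0:17,v1:inf,v2:0,v3:inf,v4:inf
step 2: dist = v0:17,v1:inf,v2:0,v3:inf,v4:32
step 3: dist = v0:17,v1:35,v2:0,v3:inf,v4:32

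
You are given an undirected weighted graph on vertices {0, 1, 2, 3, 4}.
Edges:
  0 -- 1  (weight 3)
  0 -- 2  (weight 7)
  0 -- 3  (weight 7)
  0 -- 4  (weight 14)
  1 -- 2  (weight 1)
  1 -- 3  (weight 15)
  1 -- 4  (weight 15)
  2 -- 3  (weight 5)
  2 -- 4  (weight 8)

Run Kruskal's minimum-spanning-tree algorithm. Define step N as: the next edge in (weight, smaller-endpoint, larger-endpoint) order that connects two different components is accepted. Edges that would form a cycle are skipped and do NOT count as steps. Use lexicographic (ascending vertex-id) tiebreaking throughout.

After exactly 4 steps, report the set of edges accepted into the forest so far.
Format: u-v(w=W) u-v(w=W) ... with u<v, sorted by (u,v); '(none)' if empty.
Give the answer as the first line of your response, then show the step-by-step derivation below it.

0-1(w=3) 1-2(w=1) 2-3(w=5) 2-4(w=8)

step 1: add edge 1-2 (w=1); MST = {1-2(w=1)}
step 2: add edge 0-1 (w=3); MST = {0-1(w=3) 1-2(w=1)}
step 3: add edge 2-3 (w=5); MST = {0-1(w=3) 1-2(w=1) 2-3(w=5)}
step 4: add edge 2-4 (w=8); MST = {0-1(w=3) 1-2(w=1) 2-3(w=5) 2-4(w=8)}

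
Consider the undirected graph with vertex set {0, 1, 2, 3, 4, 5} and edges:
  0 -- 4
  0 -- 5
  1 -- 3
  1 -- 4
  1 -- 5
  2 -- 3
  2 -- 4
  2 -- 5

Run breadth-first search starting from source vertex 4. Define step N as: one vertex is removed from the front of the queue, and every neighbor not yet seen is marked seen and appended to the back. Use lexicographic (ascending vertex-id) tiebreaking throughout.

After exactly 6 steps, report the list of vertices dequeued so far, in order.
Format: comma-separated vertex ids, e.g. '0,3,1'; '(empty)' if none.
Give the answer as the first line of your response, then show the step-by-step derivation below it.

4,0,1,2,5,3

step 1: dequeue 4; queue=[0,1,2]; order=4
step 2: dequeue 0; queue=[1,2,5]; order=4,0
step 3: dequeue 1; queue=[2,5,3]; order=4,0,1
step 4: dequeue 2; queue=[5,3]; order=4,0,1,2
step 5: dequeue 5; queue=[3]; order=4,0,1,2,5
step 6: dequeue 3; queue=[(empty)]; order=4,0,1,2,5,3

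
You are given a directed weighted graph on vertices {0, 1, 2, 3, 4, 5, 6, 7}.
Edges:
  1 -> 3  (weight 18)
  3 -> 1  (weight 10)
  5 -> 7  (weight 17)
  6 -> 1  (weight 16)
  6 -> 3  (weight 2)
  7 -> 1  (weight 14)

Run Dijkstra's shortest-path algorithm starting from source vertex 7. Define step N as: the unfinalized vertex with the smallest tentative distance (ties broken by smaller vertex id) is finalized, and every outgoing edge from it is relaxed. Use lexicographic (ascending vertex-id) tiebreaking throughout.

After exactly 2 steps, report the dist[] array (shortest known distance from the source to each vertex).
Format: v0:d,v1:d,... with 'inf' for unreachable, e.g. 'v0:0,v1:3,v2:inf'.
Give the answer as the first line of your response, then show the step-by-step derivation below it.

v0:inf,v1:14,v2:inf,v3:32,v4:inf,v5:inf,v6:inf,v7:0

step 1: dist = v0:inf,v1:14,v2:inf,v3:inf,v4:inf,v5:inf,v6:inf,v7:0
step 2: dist = v0:inf,v1:14,v2:inf,v3:32,v4:inf,v5:inf,v6:inf,v7:0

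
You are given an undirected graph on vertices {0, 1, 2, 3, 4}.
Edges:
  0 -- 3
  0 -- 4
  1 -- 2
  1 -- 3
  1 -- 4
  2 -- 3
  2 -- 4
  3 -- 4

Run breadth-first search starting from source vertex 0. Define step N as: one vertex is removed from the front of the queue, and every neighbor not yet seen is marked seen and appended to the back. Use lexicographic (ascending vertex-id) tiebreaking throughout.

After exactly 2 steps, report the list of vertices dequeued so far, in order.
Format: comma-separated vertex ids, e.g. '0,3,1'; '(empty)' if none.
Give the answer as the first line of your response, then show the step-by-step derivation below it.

0,3

step 1: dequeue 0; queue=[3,4]; order=0
step 2: dequeue 3; queue=[4,1,2]; order=0,3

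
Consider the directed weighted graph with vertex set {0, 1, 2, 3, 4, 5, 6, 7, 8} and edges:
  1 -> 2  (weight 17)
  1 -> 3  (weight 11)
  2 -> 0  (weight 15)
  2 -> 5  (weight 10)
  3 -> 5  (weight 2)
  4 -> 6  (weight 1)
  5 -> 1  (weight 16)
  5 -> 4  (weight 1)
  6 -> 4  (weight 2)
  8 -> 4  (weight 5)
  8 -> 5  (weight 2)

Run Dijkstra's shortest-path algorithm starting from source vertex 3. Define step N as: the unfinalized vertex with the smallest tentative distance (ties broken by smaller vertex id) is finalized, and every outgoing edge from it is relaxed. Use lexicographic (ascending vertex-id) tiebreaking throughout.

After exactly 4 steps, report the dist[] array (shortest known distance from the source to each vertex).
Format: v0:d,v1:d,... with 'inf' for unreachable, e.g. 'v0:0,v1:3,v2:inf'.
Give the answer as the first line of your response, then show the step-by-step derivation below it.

v0:inf,v1:18,v2:inf,v3:0,v4:3,v5:2,v6:4,v7:inf,v8:inf

step 1: dist = v0:inf,v1:inf,v2:inf,v3:0,v4:inf,v5:2,v6:inf,v7:inf,v8:inf
step 2: dist = v0:inf,v1:18,v2:inf,v3:0,v4:3,v5:2,v6:inf,v7:inf,v8:inf
step 3: dist = v0:inf,v1:18,v2:inf,v3:0,v4:3,v5:2,v6:4,v7:inf,v8:inf
step 4: dist = v0:inf,v1:18,v2:inf,v3:0,v4:3,v5:2,v6:4,v7:inf,v8:inf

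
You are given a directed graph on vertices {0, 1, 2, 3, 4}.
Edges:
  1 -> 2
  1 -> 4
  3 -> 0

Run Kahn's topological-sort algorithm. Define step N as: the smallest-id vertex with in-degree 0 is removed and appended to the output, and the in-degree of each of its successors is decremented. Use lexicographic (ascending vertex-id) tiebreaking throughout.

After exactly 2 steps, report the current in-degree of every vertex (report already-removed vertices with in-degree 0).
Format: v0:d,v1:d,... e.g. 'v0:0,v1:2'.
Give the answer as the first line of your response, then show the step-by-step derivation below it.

v0:1,v1:0,v2:0,v3:0,v4:0

step 1: output 1; order=[1]; indeg=(1,0,0,0,0)
step 2: output 2; order=[1,2]; indeg=(1,0,0,0,0)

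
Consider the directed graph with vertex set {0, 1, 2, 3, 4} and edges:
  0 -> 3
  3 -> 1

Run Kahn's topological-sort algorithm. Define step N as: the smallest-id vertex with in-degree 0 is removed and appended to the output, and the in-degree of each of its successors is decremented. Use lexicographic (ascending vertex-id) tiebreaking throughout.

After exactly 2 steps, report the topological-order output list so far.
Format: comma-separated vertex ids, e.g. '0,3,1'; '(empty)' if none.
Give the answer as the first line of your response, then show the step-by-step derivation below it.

0,2

step 1: output 0; order=[0]; indeg=(0,1,0,0,0)
step 2: output 2; order=[0,2]; indeg=(0,1,0,0,0)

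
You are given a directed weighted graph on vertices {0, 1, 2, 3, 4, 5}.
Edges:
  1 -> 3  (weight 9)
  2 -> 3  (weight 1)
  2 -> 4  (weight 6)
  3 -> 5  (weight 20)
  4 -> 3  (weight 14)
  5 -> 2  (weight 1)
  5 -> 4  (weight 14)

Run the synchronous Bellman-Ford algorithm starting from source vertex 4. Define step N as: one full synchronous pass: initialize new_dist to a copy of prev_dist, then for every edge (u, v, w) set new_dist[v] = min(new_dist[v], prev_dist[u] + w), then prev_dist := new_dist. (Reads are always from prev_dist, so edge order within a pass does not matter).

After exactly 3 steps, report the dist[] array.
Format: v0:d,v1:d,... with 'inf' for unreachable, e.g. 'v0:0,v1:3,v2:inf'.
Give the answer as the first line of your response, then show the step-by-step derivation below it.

v0:inf,v1:inf,v2:35,v3:14,v4:0,v5:34

step 1: dist = v0:inf,v1:inf,v2:inf,v3:14,v4:0,v5:inf
step 2: dist = v0:inf,v1:inf,v2:inf,v3:14,v4:0,v5:34
step 3: dist = v0:inf,v1:inf,v2:35,v3:14,v4:0,v5:34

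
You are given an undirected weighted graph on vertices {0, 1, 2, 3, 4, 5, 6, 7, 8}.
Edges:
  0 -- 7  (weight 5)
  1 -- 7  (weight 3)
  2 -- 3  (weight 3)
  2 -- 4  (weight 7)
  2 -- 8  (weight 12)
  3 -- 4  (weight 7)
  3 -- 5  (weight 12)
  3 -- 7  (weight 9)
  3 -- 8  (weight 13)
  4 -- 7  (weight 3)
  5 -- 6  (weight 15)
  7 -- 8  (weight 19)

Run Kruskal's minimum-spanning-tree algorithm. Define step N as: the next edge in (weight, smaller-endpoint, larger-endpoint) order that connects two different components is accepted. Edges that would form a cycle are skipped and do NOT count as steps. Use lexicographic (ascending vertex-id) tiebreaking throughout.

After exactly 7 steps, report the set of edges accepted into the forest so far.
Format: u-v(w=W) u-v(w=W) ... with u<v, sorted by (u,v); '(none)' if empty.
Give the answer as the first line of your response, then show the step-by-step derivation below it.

0-7(w=5) 1-7(w=3) 2-3(w=3) 2-4(w=7) 2-8(w=12) 3-5(w=12) 4-7(w=3)

step 1: add edge 1-7 (w=3); MST = {1-7(w=3)}
step 2: add edge 2-3 (w=3); MST = {1-7(w=3) 2-3(w=3)}
step 3: add edge 4-7 (w=3); MST = {1-7(w=3) 2-3(w=3) 4-7(w=3)}
step 4: add edge 0-7 (w=5); MST = {0-7(w=5) 1-7(w=3) 2-3(w=3) 4-7(w=3)}
step 5: add edge 2-4 (w=7); MST = {0-7(w=5) 1-7(w=3) 2-3(w=3) 2-4(w=7) 4-7(w=3)}
step 6: add edge 2-8 (w=12); MST = {0-7(w=5) 1-7(w=3) 2-3(w=3) 2-4(w=7) 2-8(w=12) 4-7(w=3)}
step 7: add edge 3-5 (w=12); MST = {0-7(w=5) 1-7(w=3) 2-3(w=3) 2-4(w=7) 2-8(w=12) 3-5(w=12) 4-7(w=3)}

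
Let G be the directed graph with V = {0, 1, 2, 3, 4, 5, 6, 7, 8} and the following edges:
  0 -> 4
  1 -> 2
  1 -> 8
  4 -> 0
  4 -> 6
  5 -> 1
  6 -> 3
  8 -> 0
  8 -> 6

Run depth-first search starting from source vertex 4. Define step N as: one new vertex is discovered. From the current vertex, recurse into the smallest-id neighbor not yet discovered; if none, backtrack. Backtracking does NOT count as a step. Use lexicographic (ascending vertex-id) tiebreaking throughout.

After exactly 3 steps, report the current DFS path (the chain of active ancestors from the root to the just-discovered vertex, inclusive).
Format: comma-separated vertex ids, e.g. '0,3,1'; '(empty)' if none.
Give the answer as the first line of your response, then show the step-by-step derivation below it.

4,6

step 1: discover 4; path=4; order=4
step 2: discover 0; path=4>0; order=4,0
step 3: discover 6; path=4>6; order=4,0,6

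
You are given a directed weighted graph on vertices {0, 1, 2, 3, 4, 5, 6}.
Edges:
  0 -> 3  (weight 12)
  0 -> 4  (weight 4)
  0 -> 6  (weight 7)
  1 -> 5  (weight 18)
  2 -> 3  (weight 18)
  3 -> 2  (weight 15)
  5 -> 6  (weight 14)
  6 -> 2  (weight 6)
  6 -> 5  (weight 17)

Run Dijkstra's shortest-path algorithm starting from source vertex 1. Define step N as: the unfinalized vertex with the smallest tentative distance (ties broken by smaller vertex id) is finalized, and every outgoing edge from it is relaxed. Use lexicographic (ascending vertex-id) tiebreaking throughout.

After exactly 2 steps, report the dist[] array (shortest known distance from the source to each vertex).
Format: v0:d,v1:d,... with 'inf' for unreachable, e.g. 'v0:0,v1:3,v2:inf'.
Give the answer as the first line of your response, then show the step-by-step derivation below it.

v0:inf,v1:0,v2:inf,v3:inf,v4:inf,v5:18,v6:32

step 1: dist = v0:inf,v1:0,v2:inf,v3:inf,v4:inf,v5:18,v6:inf
step 2: dist = v0:inf,v1:0,v2:inf,v3:inf,v4:inf,v5:18,v6:32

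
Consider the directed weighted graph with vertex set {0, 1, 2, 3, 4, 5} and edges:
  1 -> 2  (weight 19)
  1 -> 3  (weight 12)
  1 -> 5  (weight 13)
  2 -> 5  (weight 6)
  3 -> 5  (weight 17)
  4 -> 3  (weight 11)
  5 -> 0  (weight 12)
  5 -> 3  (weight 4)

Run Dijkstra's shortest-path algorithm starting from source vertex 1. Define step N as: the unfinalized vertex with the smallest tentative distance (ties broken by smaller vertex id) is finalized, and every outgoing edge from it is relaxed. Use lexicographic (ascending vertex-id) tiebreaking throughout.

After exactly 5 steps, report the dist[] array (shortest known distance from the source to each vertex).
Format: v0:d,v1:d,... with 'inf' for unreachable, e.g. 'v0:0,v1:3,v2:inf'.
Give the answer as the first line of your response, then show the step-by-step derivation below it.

v0:25,v1:0,v2:19,v3:12,v4:inf,v5:13

step 1: dist = v0:inf,v1:0,v2:19,v3:12,v4:inf,v5:13
step 2: dist = v0:inf,v1:0,v2:19,v3:12,v4:inf,v5:13
step 3: dist = v0:25,v1:0,v2:19,v3:12,v4:inf,v5:13
step 4: dist = v0:25,v1:0,v2:19,v3:12,v4:inf,v5:13
step 5: dist = v0:25,v1:0,v2:19,v3:12,v4:inf,v5:13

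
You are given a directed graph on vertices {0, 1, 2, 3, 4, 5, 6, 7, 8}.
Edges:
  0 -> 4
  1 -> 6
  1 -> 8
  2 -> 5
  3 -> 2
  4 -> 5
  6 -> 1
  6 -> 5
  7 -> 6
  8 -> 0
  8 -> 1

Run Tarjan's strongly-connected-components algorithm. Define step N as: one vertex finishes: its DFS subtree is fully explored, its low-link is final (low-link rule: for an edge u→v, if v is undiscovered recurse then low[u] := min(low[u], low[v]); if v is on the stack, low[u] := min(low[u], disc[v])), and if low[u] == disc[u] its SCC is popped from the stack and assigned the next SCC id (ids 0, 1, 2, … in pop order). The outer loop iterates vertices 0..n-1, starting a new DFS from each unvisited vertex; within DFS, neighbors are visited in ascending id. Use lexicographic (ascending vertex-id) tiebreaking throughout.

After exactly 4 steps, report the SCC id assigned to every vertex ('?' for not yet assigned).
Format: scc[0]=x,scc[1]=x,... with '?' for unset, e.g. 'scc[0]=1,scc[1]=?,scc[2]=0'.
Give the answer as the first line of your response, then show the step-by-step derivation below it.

scc[0]=2,scc[1]=?,scc[2]=?,scc[3]=?,scc[4]=1,scc[5]=0,scc[6]=?,scc[7]=?,scc[8]=?

step 1: low=(low[0]=0,low[1]=?,low[2]=?,low[3]=?,low[4]=1,low[5]=2,low[6]=?,low[7]=?,low[8]=?); scc=(scc[0]=?,scc[1]=?,scc[2]=?,scc[3]=?,scc[4]=?,scc[5]=0,scc[6]=?,scc[7]=?,scc[8]=?)
step 2: low=(low[0]=0,low[1]=?,low[2]=?,low[3]=?,low[4]=1,low[5]=2,low[6]=?,low[7]=?,low[8]=?); scc=(scc[0]=?,scc[1]=?,scc[2]=?,scc[3]=?,scc[4]=1,scc[5]=0,scc[6]=?,scc[7]=?,scc[8]=?)
step 3: low=(low[0]=0,low[1]=?,low[2]=?,low[3]=?,low[4]=1,low[5]=2,low[6]=?,low[7]=?,low[8]=?); scc=(scc[0]=2,scc[1]=?,scc[2]=?,scc[3]=?,scc[4]=1,scc[5]=0,scc[6]=?,scc[7]=?,scc[8]=?)
step 4: low=(low[0]=0,low[1]=3,low[2]=?,low[3]=?,low[4]=1,low[5]=2,low[6]=3,low[7]=?,low[8]=?); scc=(scc[0]=2,scc[1]=?,scc[2]=?,scc[3]=?,scc[4]=1,scc[5]=0,scc[6]=?,scc[7]=?,scc[8]=?)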